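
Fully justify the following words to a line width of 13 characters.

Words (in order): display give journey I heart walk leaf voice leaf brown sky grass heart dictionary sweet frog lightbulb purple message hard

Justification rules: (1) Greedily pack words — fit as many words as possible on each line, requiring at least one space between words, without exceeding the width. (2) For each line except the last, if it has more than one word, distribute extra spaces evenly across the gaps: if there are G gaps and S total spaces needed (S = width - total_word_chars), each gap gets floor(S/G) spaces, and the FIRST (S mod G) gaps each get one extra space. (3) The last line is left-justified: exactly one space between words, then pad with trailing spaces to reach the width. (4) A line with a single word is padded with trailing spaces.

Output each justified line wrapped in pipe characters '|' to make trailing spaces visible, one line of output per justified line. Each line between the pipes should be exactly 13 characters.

Line 1: ['display', 'give'] (min_width=12, slack=1)
Line 2: ['journey', 'I'] (min_width=9, slack=4)
Line 3: ['heart', 'walk'] (min_width=10, slack=3)
Line 4: ['leaf', 'voice'] (min_width=10, slack=3)
Line 5: ['leaf', 'brown'] (min_width=10, slack=3)
Line 6: ['sky', 'grass'] (min_width=9, slack=4)
Line 7: ['heart'] (min_width=5, slack=8)
Line 8: ['dictionary'] (min_width=10, slack=3)
Line 9: ['sweet', 'frog'] (min_width=10, slack=3)
Line 10: ['lightbulb'] (min_width=9, slack=4)
Line 11: ['purple'] (min_width=6, slack=7)
Line 12: ['message', 'hard'] (min_width=12, slack=1)

Answer: |display  give|
|journey     I|
|heart    walk|
|leaf    voice|
|leaf    brown|
|sky     grass|
|heart        |
|dictionary   |
|sweet    frog|
|lightbulb    |
|purple       |
|message hard |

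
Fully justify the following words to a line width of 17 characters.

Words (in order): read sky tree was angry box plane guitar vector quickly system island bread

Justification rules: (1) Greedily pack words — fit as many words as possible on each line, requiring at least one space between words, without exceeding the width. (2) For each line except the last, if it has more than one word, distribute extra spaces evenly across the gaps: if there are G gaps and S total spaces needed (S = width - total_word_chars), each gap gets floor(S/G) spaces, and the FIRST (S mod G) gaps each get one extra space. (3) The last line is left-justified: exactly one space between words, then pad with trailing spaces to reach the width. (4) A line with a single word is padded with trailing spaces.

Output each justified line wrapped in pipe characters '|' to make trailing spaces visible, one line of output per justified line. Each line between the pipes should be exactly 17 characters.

Line 1: ['read', 'sky', 'tree', 'was'] (min_width=17, slack=0)
Line 2: ['angry', 'box', 'plane'] (min_width=15, slack=2)
Line 3: ['guitar', 'vector'] (min_width=13, slack=4)
Line 4: ['quickly', 'system'] (min_width=14, slack=3)
Line 5: ['island', 'bread'] (min_width=12, slack=5)

Answer: |read sky tree was|
|angry  box  plane|
|guitar     vector|
|quickly    system|
|island bread     |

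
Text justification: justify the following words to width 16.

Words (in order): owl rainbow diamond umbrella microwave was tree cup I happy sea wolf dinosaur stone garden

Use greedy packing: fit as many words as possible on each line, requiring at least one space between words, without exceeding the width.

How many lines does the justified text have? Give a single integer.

Answer: 7

Derivation:
Line 1: ['owl', 'rainbow'] (min_width=11, slack=5)
Line 2: ['diamond', 'umbrella'] (min_width=16, slack=0)
Line 3: ['microwave', 'was'] (min_width=13, slack=3)
Line 4: ['tree', 'cup', 'I', 'happy'] (min_width=16, slack=0)
Line 5: ['sea', 'wolf'] (min_width=8, slack=8)
Line 6: ['dinosaur', 'stone'] (min_width=14, slack=2)
Line 7: ['garden'] (min_width=6, slack=10)
Total lines: 7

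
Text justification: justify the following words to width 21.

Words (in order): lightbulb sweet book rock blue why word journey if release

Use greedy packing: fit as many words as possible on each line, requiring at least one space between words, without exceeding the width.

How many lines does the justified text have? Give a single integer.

Answer: 3

Derivation:
Line 1: ['lightbulb', 'sweet', 'book'] (min_width=20, slack=1)
Line 2: ['rock', 'blue', 'why', 'word'] (min_width=18, slack=3)
Line 3: ['journey', 'if', 'release'] (min_width=18, slack=3)
Total lines: 3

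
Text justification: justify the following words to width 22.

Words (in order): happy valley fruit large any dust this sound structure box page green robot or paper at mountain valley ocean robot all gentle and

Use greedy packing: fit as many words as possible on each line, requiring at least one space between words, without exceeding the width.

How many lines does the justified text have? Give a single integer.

Answer: 7

Derivation:
Line 1: ['happy', 'valley', 'fruit'] (min_width=18, slack=4)
Line 2: ['large', 'any', 'dust', 'this'] (min_width=19, slack=3)
Line 3: ['sound', 'structure', 'box'] (min_width=19, slack=3)
Line 4: ['page', 'green', 'robot', 'or'] (min_width=19, slack=3)
Line 5: ['paper', 'at', 'mountain'] (min_width=17, slack=5)
Line 6: ['valley', 'ocean', 'robot', 'all'] (min_width=22, slack=0)
Line 7: ['gentle', 'and'] (min_width=10, slack=12)
Total lines: 7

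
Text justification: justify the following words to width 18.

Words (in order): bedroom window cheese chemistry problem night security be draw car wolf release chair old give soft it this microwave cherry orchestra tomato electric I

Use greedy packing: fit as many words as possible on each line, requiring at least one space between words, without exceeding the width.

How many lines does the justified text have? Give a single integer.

Answer: 10

Derivation:
Line 1: ['bedroom', 'window'] (min_width=14, slack=4)
Line 2: ['cheese', 'chemistry'] (min_width=16, slack=2)
Line 3: ['problem', 'night'] (min_width=13, slack=5)
Line 4: ['security', 'be', 'draw'] (min_width=16, slack=2)
Line 5: ['car', 'wolf', 'release'] (min_width=16, slack=2)
Line 6: ['chair', 'old', 'give'] (min_width=14, slack=4)
Line 7: ['soft', 'it', 'this'] (min_width=12, slack=6)
Line 8: ['microwave', 'cherry'] (min_width=16, slack=2)
Line 9: ['orchestra', 'tomato'] (min_width=16, slack=2)
Line 10: ['electric', 'I'] (min_width=10, slack=8)
Total lines: 10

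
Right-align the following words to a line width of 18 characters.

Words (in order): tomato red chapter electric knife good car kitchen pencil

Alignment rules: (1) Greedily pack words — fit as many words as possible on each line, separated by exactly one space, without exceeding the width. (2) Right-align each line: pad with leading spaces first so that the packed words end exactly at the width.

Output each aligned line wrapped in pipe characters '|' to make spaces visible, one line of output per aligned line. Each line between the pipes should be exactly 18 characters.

Answer: |tomato red chapter|
|    electric knife|
|  good car kitchen|
|            pencil|

Derivation:
Line 1: ['tomato', 'red', 'chapter'] (min_width=18, slack=0)
Line 2: ['electric', 'knife'] (min_width=14, slack=4)
Line 3: ['good', 'car', 'kitchen'] (min_width=16, slack=2)
Line 4: ['pencil'] (min_width=6, slack=12)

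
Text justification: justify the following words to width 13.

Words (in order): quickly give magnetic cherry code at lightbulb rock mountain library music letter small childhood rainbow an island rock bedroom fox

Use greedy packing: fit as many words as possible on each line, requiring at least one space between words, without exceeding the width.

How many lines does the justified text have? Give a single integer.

Answer: 11

Derivation:
Line 1: ['quickly', 'give'] (min_width=12, slack=1)
Line 2: ['magnetic'] (min_width=8, slack=5)
Line 3: ['cherry', 'code'] (min_width=11, slack=2)
Line 4: ['at', 'lightbulb'] (min_width=12, slack=1)
Line 5: ['rock', 'mountain'] (min_width=13, slack=0)
Line 6: ['library', 'music'] (min_width=13, slack=0)
Line 7: ['letter', 'small'] (min_width=12, slack=1)
Line 8: ['childhood'] (min_width=9, slack=4)
Line 9: ['rainbow', 'an'] (min_width=10, slack=3)
Line 10: ['island', 'rock'] (min_width=11, slack=2)
Line 11: ['bedroom', 'fox'] (min_width=11, slack=2)
Total lines: 11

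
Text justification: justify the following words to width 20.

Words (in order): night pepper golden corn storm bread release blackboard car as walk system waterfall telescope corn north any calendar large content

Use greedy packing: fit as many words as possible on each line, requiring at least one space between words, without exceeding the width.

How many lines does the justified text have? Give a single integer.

Line 1: ['night', 'pepper', 'golden'] (min_width=19, slack=1)
Line 2: ['corn', 'storm', 'bread'] (min_width=16, slack=4)
Line 3: ['release', 'blackboard'] (min_width=18, slack=2)
Line 4: ['car', 'as', 'walk', 'system'] (min_width=18, slack=2)
Line 5: ['waterfall', 'telescope'] (min_width=19, slack=1)
Line 6: ['corn', 'north', 'any'] (min_width=14, slack=6)
Line 7: ['calendar', 'large'] (min_width=14, slack=6)
Line 8: ['content'] (min_width=7, slack=13)
Total lines: 8

Answer: 8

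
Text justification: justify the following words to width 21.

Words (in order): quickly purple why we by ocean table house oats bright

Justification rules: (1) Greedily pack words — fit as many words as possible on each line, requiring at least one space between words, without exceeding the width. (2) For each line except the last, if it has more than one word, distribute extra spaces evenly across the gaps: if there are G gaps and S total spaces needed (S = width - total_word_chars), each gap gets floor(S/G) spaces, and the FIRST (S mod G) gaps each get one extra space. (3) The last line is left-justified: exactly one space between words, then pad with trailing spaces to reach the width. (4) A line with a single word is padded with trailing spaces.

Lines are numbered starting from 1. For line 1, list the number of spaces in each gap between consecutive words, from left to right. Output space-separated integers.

Line 1: ['quickly', 'purple', 'why', 'we'] (min_width=21, slack=0)
Line 2: ['by', 'ocean', 'table', 'house'] (min_width=20, slack=1)
Line 3: ['oats', 'bright'] (min_width=11, slack=10)

Answer: 1 1 1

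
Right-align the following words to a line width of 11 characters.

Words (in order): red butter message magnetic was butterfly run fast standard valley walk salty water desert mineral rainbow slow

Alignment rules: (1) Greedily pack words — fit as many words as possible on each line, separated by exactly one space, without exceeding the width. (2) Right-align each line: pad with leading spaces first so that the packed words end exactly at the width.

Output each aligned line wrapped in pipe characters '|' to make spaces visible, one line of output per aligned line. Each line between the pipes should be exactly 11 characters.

Answer: | red butter|
|    message|
|   magnetic|
|        was|
|  butterfly|
|   run fast|
|   standard|
|valley walk|
|salty water|
|     desert|
|    mineral|
|    rainbow|
|       slow|

Derivation:
Line 1: ['red', 'butter'] (min_width=10, slack=1)
Line 2: ['message'] (min_width=7, slack=4)
Line 3: ['magnetic'] (min_width=8, slack=3)
Line 4: ['was'] (min_width=3, slack=8)
Line 5: ['butterfly'] (min_width=9, slack=2)
Line 6: ['run', 'fast'] (min_width=8, slack=3)
Line 7: ['standard'] (min_width=8, slack=3)
Line 8: ['valley', 'walk'] (min_width=11, slack=0)
Line 9: ['salty', 'water'] (min_width=11, slack=0)
Line 10: ['desert'] (min_width=6, slack=5)
Line 11: ['mineral'] (min_width=7, slack=4)
Line 12: ['rainbow'] (min_width=7, slack=4)
Line 13: ['slow'] (min_width=4, slack=7)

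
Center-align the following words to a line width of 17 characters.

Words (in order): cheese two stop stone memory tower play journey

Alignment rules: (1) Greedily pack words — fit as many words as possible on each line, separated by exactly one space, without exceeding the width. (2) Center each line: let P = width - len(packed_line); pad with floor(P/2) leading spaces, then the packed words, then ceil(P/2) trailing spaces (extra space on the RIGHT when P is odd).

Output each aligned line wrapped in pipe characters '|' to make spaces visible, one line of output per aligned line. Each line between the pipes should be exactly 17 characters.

Line 1: ['cheese', 'two', 'stop'] (min_width=15, slack=2)
Line 2: ['stone', 'memory'] (min_width=12, slack=5)
Line 3: ['tower', 'play'] (min_width=10, slack=7)
Line 4: ['journey'] (min_width=7, slack=10)

Answer: | cheese two stop |
|  stone memory   |
|   tower play    |
|     journey     |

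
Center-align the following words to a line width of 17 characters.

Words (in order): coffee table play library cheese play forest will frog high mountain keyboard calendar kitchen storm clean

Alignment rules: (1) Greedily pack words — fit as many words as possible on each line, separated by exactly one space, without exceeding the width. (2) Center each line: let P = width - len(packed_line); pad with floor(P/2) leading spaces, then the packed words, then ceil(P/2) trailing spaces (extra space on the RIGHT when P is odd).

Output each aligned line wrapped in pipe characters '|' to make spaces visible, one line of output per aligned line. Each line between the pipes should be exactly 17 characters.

Line 1: ['coffee', 'table', 'play'] (min_width=17, slack=0)
Line 2: ['library', 'cheese'] (min_width=14, slack=3)
Line 3: ['play', 'forest', 'will'] (min_width=16, slack=1)
Line 4: ['frog', 'high'] (min_width=9, slack=8)
Line 5: ['mountain', 'keyboard'] (min_width=17, slack=0)
Line 6: ['calendar', 'kitchen'] (min_width=16, slack=1)
Line 7: ['storm', 'clean'] (min_width=11, slack=6)

Answer: |coffee table play|
| library cheese  |
|play forest will |
|    frog high    |
|mountain keyboard|
|calendar kitchen |
|   storm clean   |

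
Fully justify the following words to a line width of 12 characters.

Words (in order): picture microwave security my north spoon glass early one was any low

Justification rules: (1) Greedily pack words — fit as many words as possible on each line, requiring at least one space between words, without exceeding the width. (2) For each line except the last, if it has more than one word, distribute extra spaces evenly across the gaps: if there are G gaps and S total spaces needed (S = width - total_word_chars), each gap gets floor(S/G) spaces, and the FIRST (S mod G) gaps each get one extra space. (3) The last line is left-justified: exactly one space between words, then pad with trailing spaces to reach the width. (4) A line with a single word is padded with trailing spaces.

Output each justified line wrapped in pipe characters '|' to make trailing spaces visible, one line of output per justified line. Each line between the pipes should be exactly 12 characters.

Line 1: ['picture'] (min_width=7, slack=5)
Line 2: ['microwave'] (min_width=9, slack=3)
Line 3: ['security', 'my'] (min_width=11, slack=1)
Line 4: ['north', 'spoon'] (min_width=11, slack=1)
Line 5: ['glass', 'early'] (min_width=11, slack=1)
Line 6: ['one', 'was', 'any'] (min_width=11, slack=1)
Line 7: ['low'] (min_width=3, slack=9)

Answer: |picture     |
|microwave   |
|security  my|
|north  spoon|
|glass  early|
|one  was any|
|low         |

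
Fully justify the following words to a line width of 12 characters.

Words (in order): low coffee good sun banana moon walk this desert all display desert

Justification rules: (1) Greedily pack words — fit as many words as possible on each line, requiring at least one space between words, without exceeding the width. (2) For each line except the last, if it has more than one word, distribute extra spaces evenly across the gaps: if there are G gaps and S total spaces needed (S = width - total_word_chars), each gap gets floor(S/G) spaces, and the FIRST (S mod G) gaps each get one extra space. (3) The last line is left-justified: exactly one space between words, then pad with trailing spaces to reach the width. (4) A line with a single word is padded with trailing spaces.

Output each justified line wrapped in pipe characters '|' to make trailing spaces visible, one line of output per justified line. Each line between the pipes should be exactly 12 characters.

Answer: |low   coffee|
|good     sun|
|banana  moon|
|walk    this|
|desert   all|
|display     |
|desert      |

Derivation:
Line 1: ['low', 'coffee'] (min_width=10, slack=2)
Line 2: ['good', 'sun'] (min_width=8, slack=4)
Line 3: ['banana', 'moon'] (min_width=11, slack=1)
Line 4: ['walk', 'this'] (min_width=9, slack=3)
Line 5: ['desert', 'all'] (min_width=10, slack=2)
Line 6: ['display'] (min_width=7, slack=5)
Line 7: ['desert'] (min_width=6, slack=6)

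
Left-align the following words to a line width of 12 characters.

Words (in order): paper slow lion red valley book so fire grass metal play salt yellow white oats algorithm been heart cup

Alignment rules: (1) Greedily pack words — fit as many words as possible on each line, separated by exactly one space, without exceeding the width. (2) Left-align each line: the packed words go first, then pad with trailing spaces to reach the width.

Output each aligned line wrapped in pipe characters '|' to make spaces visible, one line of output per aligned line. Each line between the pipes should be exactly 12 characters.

Line 1: ['paper', 'slow'] (min_width=10, slack=2)
Line 2: ['lion', 'red'] (min_width=8, slack=4)
Line 3: ['valley', 'book'] (min_width=11, slack=1)
Line 4: ['so', 'fire'] (min_width=7, slack=5)
Line 5: ['grass', 'metal'] (min_width=11, slack=1)
Line 6: ['play', 'salt'] (min_width=9, slack=3)
Line 7: ['yellow', 'white'] (min_width=12, slack=0)
Line 8: ['oats'] (min_width=4, slack=8)
Line 9: ['algorithm'] (min_width=9, slack=3)
Line 10: ['been', 'heart'] (min_width=10, slack=2)
Line 11: ['cup'] (min_width=3, slack=9)

Answer: |paper slow  |
|lion red    |
|valley book |
|so fire     |
|grass metal |
|play salt   |
|yellow white|
|oats        |
|algorithm   |
|been heart  |
|cup         |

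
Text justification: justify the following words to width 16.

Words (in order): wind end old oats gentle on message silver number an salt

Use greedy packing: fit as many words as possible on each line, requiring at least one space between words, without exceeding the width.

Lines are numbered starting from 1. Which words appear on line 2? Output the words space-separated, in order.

Answer: oats gentle on

Derivation:
Line 1: ['wind', 'end', 'old'] (min_width=12, slack=4)
Line 2: ['oats', 'gentle', 'on'] (min_width=14, slack=2)
Line 3: ['message', 'silver'] (min_width=14, slack=2)
Line 4: ['number', 'an', 'salt'] (min_width=14, slack=2)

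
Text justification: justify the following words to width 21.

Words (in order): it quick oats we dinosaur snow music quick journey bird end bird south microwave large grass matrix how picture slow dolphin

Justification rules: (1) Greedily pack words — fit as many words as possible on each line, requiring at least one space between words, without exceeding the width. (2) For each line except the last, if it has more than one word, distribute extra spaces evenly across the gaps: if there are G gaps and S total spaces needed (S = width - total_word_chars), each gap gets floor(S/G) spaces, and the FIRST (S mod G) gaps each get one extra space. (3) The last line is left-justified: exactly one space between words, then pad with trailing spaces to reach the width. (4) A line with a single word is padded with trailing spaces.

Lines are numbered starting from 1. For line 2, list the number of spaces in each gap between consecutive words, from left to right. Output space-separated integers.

Line 1: ['it', 'quick', 'oats', 'we'] (min_width=16, slack=5)
Line 2: ['dinosaur', 'snow', 'music'] (min_width=19, slack=2)
Line 3: ['quick', 'journey', 'bird'] (min_width=18, slack=3)
Line 4: ['end', 'bird', 'south'] (min_width=14, slack=7)
Line 5: ['microwave', 'large', 'grass'] (min_width=21, slack=0)
Line 6: ['matrix', 'how', 'picture'] (min_width=18, slack=3)
Line 7: ['slow', 'dolphin'] (min_width=12, slack=9)

Answer: 2 2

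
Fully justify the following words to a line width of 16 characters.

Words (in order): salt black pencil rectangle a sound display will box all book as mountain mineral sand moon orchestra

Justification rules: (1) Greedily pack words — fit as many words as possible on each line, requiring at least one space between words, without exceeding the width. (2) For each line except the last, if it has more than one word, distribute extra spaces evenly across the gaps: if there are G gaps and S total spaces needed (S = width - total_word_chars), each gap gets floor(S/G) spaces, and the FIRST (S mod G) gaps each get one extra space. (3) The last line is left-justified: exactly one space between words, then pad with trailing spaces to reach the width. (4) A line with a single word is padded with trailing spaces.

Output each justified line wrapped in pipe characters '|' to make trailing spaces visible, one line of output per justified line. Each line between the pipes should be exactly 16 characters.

Answer: |salt       black|
|pencil rectangle|
|a  sound display|
|will   box   all|
|book as mountain|
|mineral     sand|
|moon orchestra  |

Derivation:
Line 1: ['salt', 'black'] (min_width=10, slack=6)
Line 2: ['pencil', 'rectangle'] (min_width=16, slack=0)
Line 3: ['a', 'sound', 'display'] (min_width=15, slack=1)
Line 4: ['will', 'box', 'all'] (min_width=12, slack=4)
Line 5: ['book', 'as', 'mountain'] (min_width=16, slack=0)
Line 6: ['mineral', 'sand'] (min_width=12, slack=4)
Line 7: ['moon', 'orchestra'] (min_width=14, slack=2)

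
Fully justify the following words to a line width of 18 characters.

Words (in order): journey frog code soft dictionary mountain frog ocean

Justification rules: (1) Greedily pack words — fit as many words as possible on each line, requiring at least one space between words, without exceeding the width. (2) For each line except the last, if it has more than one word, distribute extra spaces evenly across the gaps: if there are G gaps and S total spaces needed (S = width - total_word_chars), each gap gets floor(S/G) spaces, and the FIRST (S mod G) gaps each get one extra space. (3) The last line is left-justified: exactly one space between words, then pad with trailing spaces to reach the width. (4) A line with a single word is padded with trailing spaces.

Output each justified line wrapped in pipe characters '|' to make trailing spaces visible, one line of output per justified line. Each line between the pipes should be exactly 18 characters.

Answer: |journey  frog code|
|soft    dictionary|
|mountain      frog|
|ocean             |

Derivation:
Line 1: ['journey', 'frog', 'code'] (min_width=17, slack=1)
Line 2: ['soft', 'dictionary'] (min_width=15, slack=3)
Line 3: ['mountain', 'frog'] (min_width=13, slack=5)
Line 4: ['ocean'] (min_width=5, slack=13)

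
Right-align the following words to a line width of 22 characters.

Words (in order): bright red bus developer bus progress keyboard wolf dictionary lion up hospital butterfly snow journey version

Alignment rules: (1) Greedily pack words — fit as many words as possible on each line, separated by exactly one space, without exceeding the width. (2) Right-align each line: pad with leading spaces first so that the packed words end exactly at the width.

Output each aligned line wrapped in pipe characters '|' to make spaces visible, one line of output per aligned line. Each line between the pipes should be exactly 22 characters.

Answer: |        bright red bus|
|developer bus progress|
|         keyboard wolf|
|    dictionary lion up|
|    hospital butterfly|
|  snow journey version|

Derivation:
Line 1: ['bright', 'red', 'bus'] (min_width=14, slack=8)
Line 2: ['developer', 'bus', 'progress'] (min_width=22, slack=0)
Line 3: ['keyboard', 'wolf'] (min_width=13, slack=9)
Line 4: ['dictionary', 'lion', 'up'] (min_width=18, slack=4)
Line 5: ['hospital', 'butterfly'] (min_width=18, slack=4)
Line 6: ['snow', 'journey', 'version'] (min_width=20, slack=2)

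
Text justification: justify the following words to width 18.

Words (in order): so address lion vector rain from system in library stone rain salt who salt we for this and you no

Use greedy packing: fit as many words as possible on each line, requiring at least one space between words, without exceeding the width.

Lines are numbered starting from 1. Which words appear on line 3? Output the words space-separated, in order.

Line 1: ['so', 'address', 'lion'] (min_width=15, slack=3)
Line 2: ['vector', 'rain', 'from'] (min_width=16, slack=2)
Line 3: ['system', 'in', 'library'] (min_width=17, slack=1)
Line 4: ['stone', 'rain', 'salt'] (min_width=15, slack=3)
Line 5: ['who', 'salt', 'we', 'for'] (min_width=15, slack=3)
Line 6: ['this', 'and', 'you', 'no'] (min_width=15, slack=3)

Answer: system in library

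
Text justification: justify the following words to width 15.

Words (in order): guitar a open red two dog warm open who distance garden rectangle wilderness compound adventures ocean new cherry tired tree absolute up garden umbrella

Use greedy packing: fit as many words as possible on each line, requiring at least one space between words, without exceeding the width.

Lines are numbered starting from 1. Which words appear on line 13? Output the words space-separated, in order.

Answer: umbrella

Derivation:
Line 1: ['guitar', 'a', 'open'] (min_width=13, slack=2)
Line 2: ['red', 'two', 'dog'] (min_width=11, slack=4)
Line 3: ['warm', 'open', 'who'] (min_width=13, slack=2)
Line 4: ['distance', 'garden'] (min_width=15, slack=0)
Line 5: ['rectangle'] (min_width=9, slack=6)
Line 6: ['wilderness'] (min_width=10, slack=5)
Line 7: ['compound'] (min_width=8, slack=7)
Line 8: ['adventures'] (min_width=10, slack=5)
Line 9: ['ocean', 'new'] (min_width=9, slack=6)
Line 10: ['cherry', 'tired'] (min_width=12, slack=3)
Line 11: ['tree', 'absolute'] (min_width=13, slack=2)
Line 12: ['up', 'garden'] (min_width=9, slack=6)
Line 13: ['umbrella'] (min_width=8, slack=7)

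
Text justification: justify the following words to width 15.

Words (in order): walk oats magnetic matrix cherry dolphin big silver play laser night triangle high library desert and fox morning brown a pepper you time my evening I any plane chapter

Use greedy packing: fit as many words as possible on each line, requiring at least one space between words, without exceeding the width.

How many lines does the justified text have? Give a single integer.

Line 1: ['walk', 'oats'] (min_width=9, slack=6)
Line 2: ['magnetic', 'matrix'] (min_width=15, slack=0)
Line 3: ['cherry', 'dolphin'] (min_width=14, slack=1)
Line 4: ['big', 'silver', 'play'] (min_width=15, slack=0)
Line 5: ['laser', 'night'] (min_width=11, slack=4)
Line 6: ['triangle', 'high'] (min_width=13, slack=2)
Line 7: ['library', 'desert'] (min_width=14, slack=1)
Line 8: ['and', 'fox', 'morning'] (min_width=15, slack=0)
Line 9: ['brown', 'a', 'pepper'] (min_width=14, slack=1)
Line 10: ['you', 'time', 'my'] (min_width=11, slack=4)
Line 11: ['evening', 'I', 'any'] (min_width=13, slack=2)
Line 12: ['plane', 'chapter'] (min_width=13, slack=2)
Total lines: 12

Answer: 12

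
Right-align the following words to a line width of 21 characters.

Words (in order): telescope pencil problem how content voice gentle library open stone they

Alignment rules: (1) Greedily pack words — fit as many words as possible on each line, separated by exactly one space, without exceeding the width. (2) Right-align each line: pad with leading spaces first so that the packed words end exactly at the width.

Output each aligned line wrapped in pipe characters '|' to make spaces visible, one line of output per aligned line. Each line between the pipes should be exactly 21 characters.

Answer: |     telescope pencil|
|  problem how content|
| voice gentle library|
|      open stone they|

Derivation:
Line 1: ['telescope', 'pencil'] (min_width=16, slack=5)
Line 2: ['problem', 'how', 'content'] (min_width=19, slack=2)
Line 3: ['voice', 'gentle', 'library'] (min_width=20, slack=1)
Line 4: ['open', 'stone', 'they'] (min_width=15, slack=6)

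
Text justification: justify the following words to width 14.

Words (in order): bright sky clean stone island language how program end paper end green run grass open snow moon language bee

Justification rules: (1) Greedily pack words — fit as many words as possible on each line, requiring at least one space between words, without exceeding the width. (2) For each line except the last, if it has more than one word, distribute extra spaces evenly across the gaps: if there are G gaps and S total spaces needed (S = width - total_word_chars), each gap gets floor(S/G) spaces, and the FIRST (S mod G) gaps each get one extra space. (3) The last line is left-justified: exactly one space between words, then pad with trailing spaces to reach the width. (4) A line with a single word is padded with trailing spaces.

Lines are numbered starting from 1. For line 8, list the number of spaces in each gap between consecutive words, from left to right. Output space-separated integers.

Answer: 5

Derivation:
Line 1: ['bright', 'sky'] (min_width=10, slack=4)
Line 2: ['clean', 'stone'] (min_width=11, slack=3)
Line 3: ['island'] (min_width=6, slack=8)
Line 4: ['language', 'how'] (min_width=12, slack=2)
Line 5: ['program', 'end'] (min_width=11, slack=3)
Line 6: ['paper', 'end'] (min_width=9, slack=5)
Line 7: ['green', 'run'] (min_width=9, slack=5)
Line 8: ['grass', 'open'] (min_width=10, slack=4)
Line 9: ['snow', 'moon'] (min_width=9, slack=5)
Line 10: ['language', 'bee'] (min_width=12, slack=2)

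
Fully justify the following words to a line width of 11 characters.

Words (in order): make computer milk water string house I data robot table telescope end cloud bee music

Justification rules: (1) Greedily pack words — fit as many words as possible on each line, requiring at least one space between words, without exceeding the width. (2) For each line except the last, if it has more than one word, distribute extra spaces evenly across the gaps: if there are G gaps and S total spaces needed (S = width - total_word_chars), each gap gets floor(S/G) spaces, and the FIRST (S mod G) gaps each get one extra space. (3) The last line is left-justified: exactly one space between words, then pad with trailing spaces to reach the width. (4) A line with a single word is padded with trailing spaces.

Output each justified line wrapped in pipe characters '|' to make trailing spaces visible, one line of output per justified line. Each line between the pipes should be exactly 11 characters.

Answer: |make       |
|computer   |
|milk  water|
|string     |
|house     I|
|data  robot|
|table      |
|telescope  |
|end   cloud|
|bee music  |

Derivation:
Line 1: ['make'] (min_width=4, slack=7)
Line 2: ['computer'] (min_width=8, slack=3)
Line 3: ['milk', 'water'] (min_width=10, slack=1)
Line 4: ['string'] (min_width=6, slack=5)
Line 5: ['house', 'I'] (min_width=7, slack=4)
Line 6: ['data', 'robot'] (min_width=10, slack=1)
Line 7: ['table'] (min_width=5, slack=6)
Line 8: ['telescope'] (min_width=9, slack=2)
Line 9: ['end', 'cloud'] (min_width=9, slack=2)
Line 10: ['bee', 'music'] (min_width=9, slack=2)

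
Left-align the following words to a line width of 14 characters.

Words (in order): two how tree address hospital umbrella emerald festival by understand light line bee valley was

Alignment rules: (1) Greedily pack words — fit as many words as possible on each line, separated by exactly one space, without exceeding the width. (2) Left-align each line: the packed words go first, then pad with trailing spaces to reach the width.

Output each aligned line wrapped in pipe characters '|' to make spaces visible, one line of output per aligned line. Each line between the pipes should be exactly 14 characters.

Line 1: ['two', 'how', 'tree'] (min_width=12, slack=2)
Line 2: ['address'] (min_width=7, slack=7)
Line 3: ['hospital'] (min_width=8, slack=6)
Line 4: ['umbrella'] (min_width=8, slack=6)
Line 5: ['emerald'] (min_width=7, slack=7)
Line 6: ['festival', 'by'] (min_width=11, slack=3)
Line 7: ['understand'] (min_width=10, slack=4)
Line 8: ['light', 'line', 'bee'] (min_width=14, slack=0)
Line 9: ['valley', 'was'] (min_width=10, slack=4)

Answer: |two how tree  |
|address       |
|hospital      |
|umbrella      |
|emerald       |
|festival by   |
|understand    |
|light line bee|
|valley was    |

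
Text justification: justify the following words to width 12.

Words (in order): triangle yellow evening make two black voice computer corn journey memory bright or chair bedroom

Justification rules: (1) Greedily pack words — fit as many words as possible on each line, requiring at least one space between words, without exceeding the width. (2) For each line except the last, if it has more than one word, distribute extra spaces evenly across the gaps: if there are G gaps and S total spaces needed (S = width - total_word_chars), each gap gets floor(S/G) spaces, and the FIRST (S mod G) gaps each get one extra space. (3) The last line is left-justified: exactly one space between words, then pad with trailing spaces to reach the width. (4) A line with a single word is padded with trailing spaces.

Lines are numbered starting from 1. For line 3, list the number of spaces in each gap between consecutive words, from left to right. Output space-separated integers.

Line 1: ['triangle'] (min_width=8, slack=4)
Line 2: ['yellow'] (min_width=6, slack=6)
Line 3: ['evening', 'make'] (min_width=12, slack=0)
Line 4: ['two', 'black'] (min_width=9, slack=3)
Line 5: ['voice'] (min_width=5, slack=7)
Line 6: ['computer'] (min_width=8, slack=4)
Line 7: ['corn', 'journey'] (min_width=12, slack=0)
Line 8: ['memory'] (min_width=6, slack=6)
Line 9: ['bright', 'or'] (min_width=9, slack=3)
Line 10: ['chair'] (min_width=5, slack=7)
Line 11: ['bedroom'] (min_width=7, slack=5)

Answer: 1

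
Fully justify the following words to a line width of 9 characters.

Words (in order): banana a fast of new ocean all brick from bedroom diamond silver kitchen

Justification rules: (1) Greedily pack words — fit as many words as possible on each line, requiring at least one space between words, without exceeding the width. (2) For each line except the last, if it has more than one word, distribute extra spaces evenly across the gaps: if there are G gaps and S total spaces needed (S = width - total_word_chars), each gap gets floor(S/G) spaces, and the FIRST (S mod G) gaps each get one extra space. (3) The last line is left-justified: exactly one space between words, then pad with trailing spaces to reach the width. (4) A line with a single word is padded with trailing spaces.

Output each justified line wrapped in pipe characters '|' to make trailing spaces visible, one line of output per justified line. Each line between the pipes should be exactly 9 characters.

Answer: |banana  a|
|fast   of|
|new ocean|
|all brick|
|from     |
|bedroom  |
|diamond  |
|silver   |
|kitchen  |

Derivation:
Line 1: ['banana', 'a'] (min_width=8, slack=1)
Line 2: ['fast', 'of'] (min_width=7, slack=2)
Line 3: ['new', 'ocean'] (min_width=9, slack=0)
Line 4: ['all', 'brick'] (min_width=9, slack=0)
Line 5: ['from'] (min_width=4, slack=5)
Line 6: ['bedroom'] (min_width=7, slack=2)
Line 7: ['diamond'] (min_width=7, slack=2)
Line 8: ['silver'] (min_width=6, slack=3)
Line 9: ['kitchen'] (min_width=7, slack=2)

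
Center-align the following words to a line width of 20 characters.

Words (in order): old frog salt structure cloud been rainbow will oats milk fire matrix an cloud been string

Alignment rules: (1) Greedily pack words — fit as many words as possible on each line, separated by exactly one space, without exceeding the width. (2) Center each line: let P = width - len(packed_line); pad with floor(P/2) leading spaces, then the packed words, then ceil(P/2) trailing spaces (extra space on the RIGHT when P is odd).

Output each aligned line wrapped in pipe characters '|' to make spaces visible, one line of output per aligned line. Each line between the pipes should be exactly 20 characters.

Answer: |   old frog salt    |
|structure cloud been|
| rainbow will oats  |
|milk fire matrix an |
| cloud been string  |

Derivation:
Line 1: ['old', 'frog', 'salt'] (min_width=13, slack=7)
Line 2: ['structure', 'cloud', 'been'] (min_width=20, slack=0)
Line 3: ['rainbow', 'will', 'oats'] (min_width=17, slack=3)
Line 4: ['milk', 'fire', 'matrix', 'an'] (min_width=19, slack=1)
Line 5: ['cloud', 'been', 'string'] (min_width=17, slack=3)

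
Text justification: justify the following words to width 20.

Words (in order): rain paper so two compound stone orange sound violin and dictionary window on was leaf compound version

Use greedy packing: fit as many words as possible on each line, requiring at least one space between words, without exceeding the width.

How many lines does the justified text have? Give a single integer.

Line 1: ['rain', 'paper', 'so', 'two'] (min_width=17, slack=3)
Line 2: ['compound', 'stone'] (min_width=14, slack=6)
Line 3: ['orange', 'sound', 'violin'] (min_width=19, slack=1)
Line 4: ['and', 'dictionary'] (min_width=14, slack=6)
Line 5: ['window', 'on', 'was', 'leaf'] (min_width=18, slack=2)
Line 6: ['compound', 'version'] (min_width=16, slack=4)
Total lines: 6

Answer: 6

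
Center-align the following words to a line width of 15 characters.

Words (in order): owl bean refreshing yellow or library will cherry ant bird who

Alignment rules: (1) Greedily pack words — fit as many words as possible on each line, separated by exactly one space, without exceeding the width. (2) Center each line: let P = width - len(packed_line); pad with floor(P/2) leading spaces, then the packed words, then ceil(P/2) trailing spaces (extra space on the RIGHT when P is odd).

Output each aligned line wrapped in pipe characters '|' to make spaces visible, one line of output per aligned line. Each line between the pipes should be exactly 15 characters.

Answer: |   owl bean    |
|  refreshing   |
|   yellow or   |
| library will  |
|cherry ant bird|
|      who      |

Derivation:
Line 1: ['owl', 'bean'] (min_width=8, slack=7)
Line 2: ['refreshing'] (min_width=10, slack=5)
Line 3: ['yellow', 'or'] (min_width=9, slack=6)
Line 4: ['library', 'will'] (min_width=12, slack=3)
Line 5: ['cherry', 'ant', 'bird'] (min_width=15, slack=0)
Line 6: ['who'] (min_width=3, slack=12)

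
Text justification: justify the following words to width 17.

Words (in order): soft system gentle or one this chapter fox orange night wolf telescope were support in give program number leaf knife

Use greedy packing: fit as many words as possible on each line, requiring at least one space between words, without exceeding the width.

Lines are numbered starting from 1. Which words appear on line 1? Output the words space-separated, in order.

Line 1: ['soft', 'system'] (min_width=11, slack=6)
Line 2: ['gentle', 'or', 'one'] (min_width=13, slack=4)
Line 3: ['this', 'chapter', 'fox'] (min_width=16, slack=1)
Line 4: ['orange', 'night', 'wolf'] (min_width=17, slack=0)
Line 5: ['telescope', 'were'] (min_width=14, slack=3)
Line 6: ['support', 'in', 'give'] (min_width=15, slack=2)
Line 7: ['program', 'number'] (min_width=14, slack=3)
Line 8: ['leaf', 'knife'] (min_width=10, slack=7)

Answer: soft system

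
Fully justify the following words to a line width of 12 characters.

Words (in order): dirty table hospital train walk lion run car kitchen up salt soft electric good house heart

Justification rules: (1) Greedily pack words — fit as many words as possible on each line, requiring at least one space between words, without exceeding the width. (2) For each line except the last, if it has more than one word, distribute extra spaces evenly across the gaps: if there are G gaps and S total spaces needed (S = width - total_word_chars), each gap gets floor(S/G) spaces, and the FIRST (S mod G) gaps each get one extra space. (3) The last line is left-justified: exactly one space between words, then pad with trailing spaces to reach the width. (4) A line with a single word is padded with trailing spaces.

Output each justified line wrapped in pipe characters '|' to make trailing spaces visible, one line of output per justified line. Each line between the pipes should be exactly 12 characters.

Line 1: ['dirty', 'table'] (min_width=11, slack=1)
Line 2: ['hospital'] (min_width=8, slack=4)
Line 3: ['train', 'walk'] (min_width=10, slack=2)
Line 4: ['lion', 'run', 'car'] (min_width=12, slack=0)
Line 5: ['kitchen', 'up'] (min_width=10, slack=2)
Line 6: ['salt', 'soft'] (min_width=9, slack=3)
Line 7: ['electric'] (min_width=8, slack=4)
Line 8: ['good', 'house'] (min_width=10, slack=2)
Line 9: ['heart'] (min_width=5, slack=7)

Answer: |dirty  table|
|hospital    |
|train   walk|
|lion run car|
|kitchen   up|
|salt    soft|
|electric    |
|good   house|
|heart       |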